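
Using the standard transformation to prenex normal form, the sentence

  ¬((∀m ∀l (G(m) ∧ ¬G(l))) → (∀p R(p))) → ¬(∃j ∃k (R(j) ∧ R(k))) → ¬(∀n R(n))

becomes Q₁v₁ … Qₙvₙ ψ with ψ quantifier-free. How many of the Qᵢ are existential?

5

Eliminate → and ↔ using ¬ and ∨.
  ¬¬(¬(∀m ∀l (G(m) ∧ ¬G(l))) ∨ (∀p R(p))) ∨ ¬¬(∃j ∃k (R(j) ∧ R(k))) ∨ ¬(∀n R(n))
Drive negations inward (¬∀x A ≡ ∃x ¬A, ¬∃x A ≡ ∀x ¬A, De Morgan for ∧/∨):
  (∃m ∃l (¬G(m) ∨ G(l))) ∨ (∀p R(p)) ∨ (∃j ∃k (R(j) ∧ R(k))) ∨ (∃n ¬R(n))
Pull the quantifiers to the front (each side's bound variable is not free in the other side):
  ∃m ∃l ∀p ∃j ∃k ∃n (¬G(m) ∨ G(l) ∨ R(p) ∨ R(j) ∧ R(k) ∨ ¬R(n))
The prefix is ∃m ∃l ∀p ∃j ∃k ∃n: 1 universal, 5 existential.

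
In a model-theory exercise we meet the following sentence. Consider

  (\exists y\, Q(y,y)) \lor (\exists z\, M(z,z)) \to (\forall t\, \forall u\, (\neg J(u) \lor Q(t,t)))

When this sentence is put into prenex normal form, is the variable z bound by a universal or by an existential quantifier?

First replace A → B with ¬A ∨ B.
  \neg ((\exists y\, Q(y,y)) \lor (\exists z\, M(z,z))) \lor (\forall t\, \forall u\, (\neg J(u) \lor Q(t,t)))
Drive negations inward (¬∀x A ≡ ∃x ¬A, ¬∃x A ≡ ∀x ¬A, De Morgan for ∧/∨):
  (\forall y\, \neg Q(y,y)) \land (\forall z\, \neg M(z,z)) \lor (\forall t\, \forall u\, (\neg J(u) \lor Q(t,t)))
All bound variables are already distinct, so no renaming is needed.
Finally move all quantifiers to the prefix:
  \forall y\, \forall z\, \forall t\, \forall u\, (\neg Q(y,y) \land \neg M(z,z) \lor \neg J(u) \lor Q(t,t))
The quantifier \exists z sits under an odd number of negations (counting the antecedent side of each →), so it flips to \forall z.

universal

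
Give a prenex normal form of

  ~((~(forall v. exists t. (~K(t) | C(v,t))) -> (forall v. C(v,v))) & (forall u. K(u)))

Eliminate → and ↔ using ¬ and ∨.
  ~((~~(forall v. exists t. (~K(t) | C(v,t))) | (forall v. C(v,v))) & (forall u. K(u)))
Move each ¬ inward, flipping quantifiers it crosses:
  (exists v. forall t. (K(t) & ~C(v,t))) & (exists v. ~C(v,v)) | (exists u. ~K(u))
Standardize variables apart so no two quantifiers bind the same name: v↦u1.
  (exists v. forall t. (K(t) & ~C(v,t))) & (exists u1. ~C(u1,u1)) | (exists u. ~K(u))
Finally move all quantifiers to the prefix:
  exists v. forall t. exists u1. exists u. (K(t) & ~C(v,t) & ~C(u1,u1) | ~K(u))

exists v. forall t. exists u1. exists u. (K(t) & ~C(v,t) & ~C(u1,u1) | ~K(u))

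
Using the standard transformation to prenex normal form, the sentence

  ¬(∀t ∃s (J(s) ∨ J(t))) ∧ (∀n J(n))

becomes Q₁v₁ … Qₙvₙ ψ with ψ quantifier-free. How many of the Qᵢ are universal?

2

Drive negations inward (¬∀x A ≡ ∃x ¬A, ¬∃x A ≡ ∀x ¬A, De Morgan for ∧/∨):
  (∃t ∀s (¬J(s) ∧ ¬J(t))) ∧ (∀n J(n))
Pull the quantifiers to the front (each side's bound variable is not free in the other side):
  ∃t ∀s ∀n (¬J(s) ∧ ¬J(t) ∧ J(n))
The prefix is ∃t ∀s ∀n: 2 universal, 1 existential.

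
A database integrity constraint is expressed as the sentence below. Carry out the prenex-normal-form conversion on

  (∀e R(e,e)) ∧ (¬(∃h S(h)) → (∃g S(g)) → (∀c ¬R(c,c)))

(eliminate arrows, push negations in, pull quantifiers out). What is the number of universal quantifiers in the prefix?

3

Rewrite implications/biconditionals: A → B as ¬A ∨ B.
  (∀e R(e,e)) ∧ (¬¬(∃h S(h)) ∨ ¬(∃g S(g)) ∨ (∀c ¬R(c,c)))
Drive negations inward (¬∀x A ≡ ∃x ¬A, ¬∃x A ≡ ∀x ¬A, De Morgan for ∧/∨):
  (∀e R(e,e)) ∧ ((∃h S(h)) ∨ (∀g ¬S(g)) ∨ (∀c ¬R(c,c)))
All bound variables are already distinct, so no renaming is needed.
Finally move all quantifiers to the prefix:
  ∀e ∃h ∀g ∀c (R(e,e) ∧ (S(h) ∨ ¬S(g) ∨ ¬R(c,c)))
The prefix is ∀e ∃h ∀g ∀c: 3 universal, 1 existential.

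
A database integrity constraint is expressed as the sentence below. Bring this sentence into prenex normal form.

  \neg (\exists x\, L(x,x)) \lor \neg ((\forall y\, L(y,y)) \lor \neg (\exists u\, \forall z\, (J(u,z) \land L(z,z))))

\forall x\, \exists y\, \exists u\, \forall z\, (\neg L(x,x) \lor \neg L(y,y) \land J(u,z) \land L(z,z))

Move each ¬ inward, flipping quantifiers it crosses:
  (\forall x\, \neg L(x,x)) \lor (\exists y\, \neg L(y,y)) \land (\exists u\, \forall z\, (J(u,z) \land L(z,z)))
All bound variables are already distinct, so no renaming is needed.
Pull the quantifiers to the front (each side's bound variable is not free in the other side):
  \forall x\, \exists y\, \exists u\, \forall z\, (\neg L(x,x) \lor \neg L(y,y) \land J(u,z) \land L(z,z))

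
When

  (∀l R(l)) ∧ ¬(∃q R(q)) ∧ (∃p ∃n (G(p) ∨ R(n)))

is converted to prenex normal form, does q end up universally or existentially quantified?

universal

Move each ¬ inward, flipping quantifiers it crosses:
  (∀l R(l)) ∧ (∀q ¬R(q)) ∧ (∃p ∃n (G(p) ∨ R(n)))
All bound variables are already distinct, so no renaming is needed.
Extract every quantifier outward, since the variables are now distinct and don't occur free across branches:
  ∀l ∀q ∃p ∃n (R(l) ∧ ¬R(q) ∧ (G(p) ∨ R(n)))
The quantifier ∃q sits under an odd number of negations, so it flips to ∀q.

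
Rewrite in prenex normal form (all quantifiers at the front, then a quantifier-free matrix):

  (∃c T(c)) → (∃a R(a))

∀c ∃a (¬T(c) ∨ R(a))

First replace A → B with ¬A ∨ B.
  ¬(∃c T(c)) ∨ (∃a R(a))
Push ¬ through the quantifiers and connectives to reach negation normal form:
  (∀c ¬T(c)) ∨ (∃a R(a))
Pull the quantifiers to the front (each side's bound variable is not free in the other side):
  ∀c ∃a (¬T(c) ∨ R(a))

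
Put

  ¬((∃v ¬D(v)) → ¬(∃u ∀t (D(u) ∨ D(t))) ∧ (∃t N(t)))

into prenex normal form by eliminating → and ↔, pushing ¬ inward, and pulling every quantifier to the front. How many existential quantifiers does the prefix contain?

Eliminate → and ↔ using ¬ and ∨.
  ¬(¬(∃v ¬D(v)) ∨ ¬(∃u ∀t (D(u) ∨ D(t))) ∧ (∃t N(t)))
Push ¬ through the quantifiers and connectives to reach negation normal form:
  (∃v ¬D(v)) ∧ ((∃u ∀t (D(u) ∨ D(t))) ∨ (∀t ¬N(t)))
Rename bound variables to avoid capture: t↦q.
  (∃v ¬D(v)) ∧ ((∃u ∀t (D(u) ∨ D(t))) ∨ (∀q ¬N(q)))
Pull the quantifiers to the front (each side's bound variable is not free in the other side):
  ∃v ∃u ∀t ∀q (¬D(v) ∧ (D(u) ∨ D(t) ∨ ¬N(q)))
The prefix is ∃v ∃u ∀t ∀q: 2 universal, 2 existential.

2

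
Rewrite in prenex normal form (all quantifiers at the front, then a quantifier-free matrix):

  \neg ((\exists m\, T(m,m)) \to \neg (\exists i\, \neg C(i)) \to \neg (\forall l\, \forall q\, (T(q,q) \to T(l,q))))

\exists m\, \forall i\, \forall l\, \forall q\, (T(m,m) \land C(i) \land (\neg T(q,q) \lor T(l,q)))

First replace A → B with ¬A ∨ B.
  \neg (\neg (\exists m\, T(m,m)) \lor \neg \neg (\exists i\, \neg C(i)) \lor \neg (\forall l\, \forall q\, (\neg T(q,q) \lor T(l,q))))
Push ¬ through the quantifiers and connectives to reach negation normal form:
  (\exists m\, T(m,m)) \land (\forall i\, C(i)) \land (\forall l\, \forall q\, (\neg T(q,q) \lor T(l,q)))
Extract every quantifier outward, since the variables are now distinct and don't occur free across branches:
  \exists m\, \forall i\, \forall l\, \forall q\, (T(m,m) \land C(i) \land (\neg T(q,q) \lor T(l,q)))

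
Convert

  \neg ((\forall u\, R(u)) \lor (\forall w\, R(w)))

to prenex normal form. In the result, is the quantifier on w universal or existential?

Drive negations inward (¬∀x A ≡ ∃x ¬A, ¬∃x A ≡ ∀x ¬A, De Morgan for ∧/∨):
  (\exists u\, \neg R(u)) \land (\exists w\, \neg R(w))
All bound variables are already distinct, so no renaming is needed.
Extract every quantifier outward, since the variables are now distinct and don't occur free across branches:
  \exists u\, \exists w\, (\neg R(u) \land \neg R(w))
The quantifier \forall w sits under an odd number of negations, so it flips to \exists w.

existential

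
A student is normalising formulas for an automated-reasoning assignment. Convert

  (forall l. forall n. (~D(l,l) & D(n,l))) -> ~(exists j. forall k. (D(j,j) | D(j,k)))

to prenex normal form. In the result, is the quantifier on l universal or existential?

existential

Rewrite implications/biconditionals: A → B as ¬A ∨ B.
  ~(forall l. forall n. (~D(l,l) & D(n,l))) | ~(exists j. forall k. (D(j,j) | D(j,k)))
Push ¬ through the quantifiers and connectives to reach negation normal form:
  (exists l. exists n. (D(l,l) | ~D(n,l))) | (forall j. exists k. (~D(j,j) & ~D(j,k)))
All bound variables are already distinct, so no renaming is needed.
Extract every quantifier outward, since the variables are now distinct and don't occur free across branches:
  exists l. exists n. forall j. exists k. (D(l,l) | ~D(n,l) | ~D(j,j) & ~D(j,k))
The quantifier forall l sits under an odd number of negations (counting the antecedent side of each →), so it flips to exists l.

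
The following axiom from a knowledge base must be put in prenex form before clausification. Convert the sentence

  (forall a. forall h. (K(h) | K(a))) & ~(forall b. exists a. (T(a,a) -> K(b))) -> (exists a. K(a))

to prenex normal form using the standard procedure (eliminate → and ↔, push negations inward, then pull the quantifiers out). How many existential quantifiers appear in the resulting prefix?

4

First replace A → B with ¬A ∨ B.
  ~((forall a. forall h. (K(h) | K(a))) & ~(forall b. exists a. (~T(a,a) | K(b)))) | (exists a. K(a))
Drive negations inward (¬∀x A ≡ ∃x ¬A, ¬∃x A ≡ ∀x ¬A, De Morgan for ∧/∨):
  (exists a. exists h. (~K(h) & ~K(a))) | (forall b. exists a. (~T(a,a) | K(b))) | (exists a. K(a))
Rename bound variables to avoid capture: a↦z, a↦t.
  (exists a. exists h. (~K(h) & ~K(a))) | (forall b. exists z. (~T(z,z) | K(b))) | (exists t. K(t))
Finally move all quantifiers to the prefix:
  exists a. exists h. forall b. exists z. exists t. (~K(h) & ~K(a) | ~T(z,z) | K(b) | K(t))
The prefix is exists a exists h forall b exists z exists t: 1 universal, 4 existential.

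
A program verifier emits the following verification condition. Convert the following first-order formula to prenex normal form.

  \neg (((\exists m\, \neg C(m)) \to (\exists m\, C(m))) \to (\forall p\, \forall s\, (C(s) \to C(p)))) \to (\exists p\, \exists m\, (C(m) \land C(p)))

\exists m\, \forall u1\, \forall p\, \forall s\, \exists c\, \exists w\, (\neg C(m) \land \neg C(u1) \lor \neg C(s) \lor C(p) \lor C(w) \land C(c))

First replace A → B with ¬A ∨ B.
  \neg \neg (\neg (\neg (\exists m\, \neg C(m)) \lor (\exists m\, C(m))) \lor (\forall p\, \forall s\, (\neg C(s) \lor C(p)))) \lor (\exists p\, \exists m\, (C(m) \land C(p)))
Push ¬ through the quantifiers and connectives to reach negation normal form:
  (\exists m\, \neg C(m)) \land (\forall m\, \neg C(m)) \lor (\forall p\, \forall s\, (\neg C(s) \lor C(p))) \lor (\exists p\, \exists m\, (C(m) \land C(p)))
Give each quantifier a distinct variable: m↦u1, p↦c, m↦w.
  (\exists m\, \neg C(m)) \land (\forall u1\, \neg C(u1)) \lor (\forall p\, \forall s\, (\neg C(s) \lor C(p))) \lor (\exists c\, \exists w\, (C(w) \land C(c)))
Finally move all quantifiers to the prefix:
  \exists m\, \forall u1\, \forall p\, \forall s\, \exists c\, \exists w\, (\neg C(m) \land \neg C(u1) \lor \neg C(s) \lor C(p) \lor C(w) \land C(c))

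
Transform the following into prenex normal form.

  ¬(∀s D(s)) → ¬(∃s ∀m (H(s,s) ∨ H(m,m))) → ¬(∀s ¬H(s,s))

First replace A → B with ¬A ∨ B.
  ¬¬(∀s D(s)) ∨ ¬¬(∃s ∀m (H(s,s) ∨ H(m,m))) ∨ ¬(∀s ¬H(s,s))
Drive negations inward (¬∀x A ≡ ∃x ¬A, ¬∃x A ≡ ∀x ¬A, De Morgan for ∧/∨):
  (∀s D(s)) ∨ (∃s ∀m (H(s,s) ∨ H(m,m))) ∨ (∃s H(s,s))
Standardize variables apart so no two quantifiers bind the same name: s↦p, s↦z1.
  (∀s D(s)) ∨ (∃p ∀m (H(p,p) ∨ H(m,m))) ∨ (∃z1 H(z1,z1))
Pull the quantifiers to the front (each side's bound variable is not free in the other side):
  ∀s ∃p ∀m ∃z1 (D(s) ∨ H(p,p) ∨ H(m,m) ∨ H(z1,z1))

∀s ∃p ∀m ∃z1 (D(s) ∨ H(p,p) ∨ H(m,m) ∨ H(z1,z1))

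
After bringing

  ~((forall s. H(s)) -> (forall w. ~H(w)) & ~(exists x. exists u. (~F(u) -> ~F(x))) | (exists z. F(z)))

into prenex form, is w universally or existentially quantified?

existential

Eliminate → and ↔ using ¬ and ∨.
  ~(~(forall s. H(s)) | (forall w. ~H(w)) & ~(exists x. exists u. (~~F(u) | ~F(x))) | (exists z. F(z)))
Push ¬ through the quantifiers and connectives to reach negation normal form:
  (forall s. H(s)) & ((exists w. H(w)) | (exists x. exists u. (F(u) | ~F(x)))) & (forall z. ~F(z))
All bound variables are already distinct, so no renaming is needed.
Extract every quantifier outward, since the variables are now distinct and don't occur free across branches:
  forall s. exists w. exists x. exists u. forall z. (H(s) & (H(w) | F(u) | ~F(x)) & ~F(z))
The quantifier forall w sits under an odd number of negations (counting the antecedent side of each →), so it flips to exists w.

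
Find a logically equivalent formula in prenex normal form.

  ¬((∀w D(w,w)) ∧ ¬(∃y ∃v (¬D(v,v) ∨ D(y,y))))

∃w ∃y ∃v (¬D(w,w) ∨ ¬D(v,v) ∨ D(y,y))

Move each ¬ inward, flipping quantifiers it crosses:
  (∃w ¬D(w,w)) ∨ (∃y ∃v (¬D(v,v) ∨ D(y,y)))
Finally move all quantifiers to the prefix:
  ∃w ∃y ∃v (¬D(w,w) ∨ ¬D(v,v) ∨ D(y,y))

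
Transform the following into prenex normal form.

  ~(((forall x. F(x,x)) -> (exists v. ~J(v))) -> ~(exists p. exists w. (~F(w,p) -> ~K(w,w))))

Rewrite implications/biconditionals: A → B as ¬A ∨ B.
  ~(~(~(forall x. F(x,x)) | (exists v. ~J(v))) | ~(exists p. exists w. (~~F(w,p) | ~K(w,w))))
Move each ¬ inward, flipping quantifiers it crosses:
  ((exists x. ~F(x,x)) | (exists v. ~J(v))) & (exists p. exists w. (F(w,p) | ~K(w,w)))
All bound variables are already distinct, so no renaming is needed.
Pull the quantifiers to the front (each side's bound variable is not free in the other side):
  exists x. exists v. exists p. exists w. ((~F(x,x) | ~J(v)) & (F(w,p) | ~K(w,w)))

exists x. exists v. exists p. exists w. ((~F(x,x) | ~J(v)) & (F(w,p) | ~K(w,w)))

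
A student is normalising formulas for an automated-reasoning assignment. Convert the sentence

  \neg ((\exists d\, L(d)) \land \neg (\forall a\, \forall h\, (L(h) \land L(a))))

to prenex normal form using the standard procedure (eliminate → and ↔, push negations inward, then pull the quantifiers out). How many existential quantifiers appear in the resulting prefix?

Move each ¬ inward, flipping quantifiers it crosses:
  (\forall d\, \neg L(d)) \lor (\forall a\, \forall h\, (L(h) \land L(a)))
Finally move all quantifiers to the prefix:
  \forall d\, \forall a\, \forall h\, (\neg L(d) \lor L(h) \land L(a))
The prefix is \forall d \forall a \forall h: 3 universal, 0 existential.

0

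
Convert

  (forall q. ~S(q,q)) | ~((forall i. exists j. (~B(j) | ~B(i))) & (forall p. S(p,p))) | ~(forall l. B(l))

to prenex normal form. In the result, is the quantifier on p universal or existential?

Push ¬ through the quantifiers and connectives to reach negation normal form:
  (forall q. ~S(q,q)) | (exists i. forall j. (B(j) & B(i))) | (exists p. ~S(p,p)) | (exists l. ~B(l))
All bound variables are already distinct, so no renaming is needed.
Pull the quantifiers to the front (each side's bound variable is not free in the other side):
  forall q. exists i. forall j. exists p. exists l. (~S(q,q) | B(j) & B(i) | ~S(p,p) | ~B(l))
The quantifier forall p sits under an odd number of negations, so it flips to exists p.

existential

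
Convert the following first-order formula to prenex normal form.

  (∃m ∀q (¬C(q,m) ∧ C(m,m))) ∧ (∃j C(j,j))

∃m ∀q ∃j (¬C(q,m) ∧ C(m,m) ∧ C(j,j))

All bound variables are already distinct, so no renaming is needed.
Extract every quantifier outward, since the variables are now distinct and don't occur free across branches:
  ∃m ∀q ∃j (¬C(q,m) ∧ C(m,m) ∧ C(j,j))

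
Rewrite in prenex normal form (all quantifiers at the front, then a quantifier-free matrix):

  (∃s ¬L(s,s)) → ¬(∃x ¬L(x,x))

∀s ∀x (L(s,s) ∨ L(x,x))

Eliminate → and ↔ using ¬ and ∨.
  ¬(∃s ¬L(s,s)) ∨ ¬(∃x ¬L(x,x))
Move each ¬ inward, flipping quantifiers it crosses:
  (∀s L(s,s)) ∨ (∀x L(x,x))
All bound variables are already distinct, so no renaming is needed.
Extract every quantifier outward, since the variables are now distinct and don't occur free across branches:
  ∀s ∀x (L(s,s) ∨ L(x,x))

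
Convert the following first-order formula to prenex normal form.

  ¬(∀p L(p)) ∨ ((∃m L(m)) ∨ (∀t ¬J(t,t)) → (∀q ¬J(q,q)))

Rewrite implications/biconditionals: A → B as ¬A ∨ B.
  ¬(∀p L(p)) ∨ ¬((∃m L(m)) ∨ (∀t ¬J(t,t))) ∨ (∀q ¬J(q,q))
Move each ¬ inward, flipping quantifiers it crosses:
  (∃p ¬L(p)) ∨ (∀m ¬L(m)) ∧ (∃t J(t,t)) ∨ (∀q ¬J(q,q))
All bound variables are already distinct, so no renaming is needed.
Extract every quantifier outward, since the variables are now distinct and don't occur free across branches:
  ∃p ∀m ∃t ∀q (¬L(p) ∨ ¬L(m) ∧ J(t,t) ∨ ¬J(q,q))

∃p ∀m ∃t ∀q (¬L(p) ∨ ¬L(m) ∧ J(t,t) ∨ ¬J(q,q))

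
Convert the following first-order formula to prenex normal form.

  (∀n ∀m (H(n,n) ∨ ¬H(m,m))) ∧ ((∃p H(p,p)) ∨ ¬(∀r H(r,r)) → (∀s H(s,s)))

Rewrite implications/biconditionals: A → B as ¬A ∨ B.
  (∀n ∀m (H(n,n) ∨ ¬H(m,m))) ∧ (¬((∃p H(p,p)) ∨ ¬(∀r H(r,r))) ∨ (∀s H(s,s)))
Push ¬ through the quantifiers and connectives to reach negation normal form:
  (∀n ∀m (H(n,n) ∨ ¬H(m,m))) ∧ ((∀p ¬H(p,p)) ∧ (∀r H(r,r)) ∨ (∀s H(s,s)))
Finally move all quantifiers to the prefix:
  ∀n ∀m ∀p ∀r ∀s ((H(n,n) ∨ ¬H(m,m)) ∧ (¬H(p,p) ∧ H(r,r) ∨ H(s,s)))

∀n ∀m ∀p ∀r ∀s ((H(n,n) ∨ ¬H(m,m)) ∧ (¬H(p,p) ∧ H(r,r) ∨ H(s,s)))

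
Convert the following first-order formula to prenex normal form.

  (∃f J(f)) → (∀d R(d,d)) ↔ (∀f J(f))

∃f ∃d ∀t ∃v1 ∀x1 ∀z1 ((J(f) ∧ ¬R(d,d) ∨ J(t)) ∧ (¬J(v1) ∨ ¬J(x1) ∨ R(z1,z1)))

First replace A → B with ¬A ∨ B; A ↔ B as (¬A ∨ B) ∧ (¬B ∨ A).
  (¬(¬(∃f J(f)) ∨ (∀d R(d,d))) ∨ (∀f J(f))) ∧ (¬(∀f J(f)) ∨ ¬(∃f J(f)) ∨ (∀d R(d,d)))
Push ¬ through the quantifiers and connectives to reach negation normal form:
  ((∃f J(f)) ∧ (∃d ¬R(d,d)) ∨ (∀f J(f))) ∧ ((∃f ¬J(f)) ∨ (∀f ¬J(f)) ∨ (∀d R(d,d)))
Standardize variables apart so no two quantifiers bind the same name: f↦t, f↦v1, f↦x1, d↦z1.
  ((∃f J(f)) ∧ (∃d ¬R(d,d)) ∨ (∀t J(t))) ∧ ((∃v1 ¬J(v1)) ∨ (∀x1 ¬J(x1)) ∨ (∀z1 R(z1,z1)))
Extract every quantifier outward, since the variables are now distinct and don't occur free across branches:
  ∃f ∃d ∀t ∃v1 ∀x1 ∀z1 ((J(f) ∧ ¬R(d,d) ∨ J(t)) ∧ (¬J(v1) ∨ ¬J(x1) ∨ R(z1,z1)))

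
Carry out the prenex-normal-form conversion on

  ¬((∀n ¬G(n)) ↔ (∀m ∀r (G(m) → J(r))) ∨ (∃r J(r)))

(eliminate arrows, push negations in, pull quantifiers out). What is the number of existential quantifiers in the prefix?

4

First replace A → B with ¬A ∨ B; A ↔ B as (¬A ∨ B) ∧ (¬B ∨ A).
  ¬((¬(∀n ¬G(n)) ∨ (∀m ∀r (¬G(m) ∨ J(r))) ∨ (∃r J(r))) ∧ (¬((∀m ∀r (¬G(m) ∨ J(r))) ∨ (∃r J(r))) ∨ (∀n ¬G(n))))
Drive negations inward (¬∀x A ≡ ∃x ¬A, ¬∃x A ≡ ∀x ¬A, De Morgan for ∧/∨):
  (∀n ¬G(n)) ∧ (∃m ∃r (G(m) ∧ ¬J(r))) ∧ (∀r ¬J(r)) ∨ ((∀m ∀r (¬G(m) ∨ J(r))) ∨ (∃r J(r))) ∧ (∃n G(n))
Give each quantifier a distinct variable: r↦c, m↦w, r↦z, r↦y1, n↦s.
  (∀n ¬G(n)) ∧ (∃m ∃r (G(m) ∧ ¬J(r))) ∧ (∀c ¬J(c)) ∨ ((∀w ∀z (¬G(w) ∨ J(z))) ∨ (∃y1 J(y1))) ∧ (∃s G(s))
Extract every quantifier outward, since the variables are now distinct and don't occur free across branches:
  ∀n ∃m ∃r ∀c ∀w ∀z ∃y1 ∃s (¬G(n) ∧ G(m) ∧ ¬J(r) ∧ ¬J(c) ∨ (¬G(w) ∨ J(z) ∨ J(y1)) ∧ G(s))
The prefix is ∀n ∃m ∃r ∀c ∀w ∀z ∃y1 ∃s: 4 universal, 4 existential.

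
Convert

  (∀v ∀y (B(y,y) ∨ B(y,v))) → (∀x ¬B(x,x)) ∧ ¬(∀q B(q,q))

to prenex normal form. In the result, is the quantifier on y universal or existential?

First replace A → B with ¬A ∨ B.
  ¬(∀v ∀y (B(y,y) ∨ B(y,v))) ∨ (∀x ¬B(x,x)) ∧ ¬(∀q B(q,q))
Drive negations inward (¬∀x A ≡ ∃x ¬A, ¬∃x A ≡ ∀x ¬A, De Morgan for ∧/∨):
  (∃v ∃y (¬B(y,y) ∧ ¬B(y,v))) ∨ (∀x ¬B(x,x)) ∧ (∃q ¬B(q,q))
All bound variables are already distinct, so no renaming is needed.
Finally move all quantifiers to the prefix:
  ∃v ∃y ∀x ∃q (¬B(y,y) ∧ ¬B(y,v) ∨ ¬B(x,x) ∧ ¬B(q,q))
The quantifier ∀y sits under an odd number of negations (counting the antecedent side of each →), so it flips to ∃y.

existential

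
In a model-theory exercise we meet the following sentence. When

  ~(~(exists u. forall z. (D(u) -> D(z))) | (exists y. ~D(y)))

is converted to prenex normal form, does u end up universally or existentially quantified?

Rewrite implications/biconditionals: A → B as ¬A ∨ B.
  ~(~(exists u. forall z. (~D(u) | D(z))) | (exists y. ~D(y)))
Move each ¬ inward, flipping quantifiers it crosses:
  (exists u. forall z. (~D(u) | D(z))) & (forall y. D(y))
All bound variables are already distinct, so no renaming is needed.
Extract every quantifier outward, since the variables are now distinct and don't occur free across branches:
  exists u. forall z. forall y. ((~D(u) | D(z)) & D(y))
The quantifier exists u sits under an even number of negations (counting the antecedent side of each →), so it remains existential.

existential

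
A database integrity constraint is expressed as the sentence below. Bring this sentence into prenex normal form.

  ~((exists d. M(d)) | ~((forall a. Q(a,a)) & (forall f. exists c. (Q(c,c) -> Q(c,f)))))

First replace A → B with ¬A ∨ B.
  ~((exists d. M(d)) | ~((forall a. Q(a,a)) & (forall f. exists c. (~Q(c,c) | Q(c,f)))))
Push ¬ through the quantifiers and connectives to reach negation normal form:
  (forall d. ~M(d)) & (forall a. Q(a,a)) & (forall f. exists c. (~Q(c,c) | Q(c,f)))
All bound variables are already distinct, so no renaming is needed.
Pull the quantifiers to the front (each side's bound variable is not free in the other side):
  forall d. forall a. forall f. exists c. (~M(d) & Q(a,a) & (~Q(c,c) | Q(c,f)))

forall d. forall a. forall f. exists c. (~M(d) & Q(a,a) & (~Q(c,c) | Q(c,f)))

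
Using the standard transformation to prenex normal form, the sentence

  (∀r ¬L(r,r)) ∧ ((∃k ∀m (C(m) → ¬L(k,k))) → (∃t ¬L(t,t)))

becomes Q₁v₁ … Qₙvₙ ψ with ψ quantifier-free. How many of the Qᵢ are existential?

Rewrite implications/biconditionals: A → B as ¬A ∨ B.
  (∀r ¬L(r,r)) ∧ (¬(∃k ∀m (¬C(m) ∨ ¬L(k,k))) ∨ (∃t ¬L(t,t)))
Drive negations inward (¬∀x A ≡ ∃x ¬A, ¬∃x A ≡ ∀x ¬A, De Morgan for ∧/∨):
  (∀r ¬L(r,r)) ∧ ((∀k ∃m (C(m) ∧ L(k,k))) ∨ (∃t ¬L(t,t)))
All bound variables are already distinct, so no renaming is needed.
Extract every quantifier outward, since the variables are now distinct and don't occur free across branches:
  ∀r ∀k ∃m ∃t (¬L(r,r) ∧ (C(m) ∧ L(k,k) ∨ ¬L(t,t)))
The prefix is ∀r ∀k ∃m ∃t: 2 universal, 2 existential.

2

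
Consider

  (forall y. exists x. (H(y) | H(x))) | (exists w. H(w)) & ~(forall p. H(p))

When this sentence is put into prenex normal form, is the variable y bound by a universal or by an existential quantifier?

Push ¬ through the quantifiers and connectives to reach negation normal form:
  (forall y. exists x. (H(y) | H(x))) | (exists w. H(w)) & (exists p. ~H(p))
Extract every quantifier outward, since the variables are now distinct and don't occur free across branches:
  forall y. exists x. exists w. exists p. (H(y) | H(x) | H(w) & ~H(p))
The quantifier forall y sits under an even number of negations, so it remains universal.

universal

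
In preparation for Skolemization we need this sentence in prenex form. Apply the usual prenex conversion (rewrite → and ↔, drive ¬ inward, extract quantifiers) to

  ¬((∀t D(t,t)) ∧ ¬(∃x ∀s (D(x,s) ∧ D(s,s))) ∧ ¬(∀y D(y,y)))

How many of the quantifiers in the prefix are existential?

Drive negations inward (¬∀x A ≡ ∃x ¬A, ¬∃x A ≡ ∀x ¬A, De Morgan for ∧/∨):
  (∃t ¬D(t,t)) ∨ (∃x ∀s (D(x,s) ∧ D(s,s))) ∨ (∀y D(y,y))
All bound variables are already distinct, so no renaming is needed.
Extract every quantifier outward, since the variables are now distinct and don't occur free across branches:
  ∃t ∃x ∀s ∀y (¬D(t,t) ∨ D(x,s) ∧ D(s,s) ∨ D(y,y))
The prefix is ∃t ∃x ∀s ∀y: 2 universal, 2 existential.

2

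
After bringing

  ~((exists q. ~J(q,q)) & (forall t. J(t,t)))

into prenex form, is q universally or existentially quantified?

universal

Drive negations inward (¬∀x A ≡ ∃x ¬A, ¬∃x A ≡ ∀x ¬A, De Morgan for ∧/∨):
  (forall q. J(q,q)) | (exists t. ~J(t,t))
Pull the quantifiers to the front (each side's bound variable is not free in the other side):
  forall q. exists t. (J(q,q) | ~J(t,t))
The quantifier exists q sits under an odd number of negations, so it flips to forall q.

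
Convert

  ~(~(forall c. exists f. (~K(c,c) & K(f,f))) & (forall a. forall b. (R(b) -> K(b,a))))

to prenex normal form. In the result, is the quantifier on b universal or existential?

existential

Rewrite implications/biconditionals: A → B as ¬A ∨ B.
  ~(~(forall c. exists f. (~K(c,c) & K(f,f))) & (forall a. forall b. (~R(b) | K(b,a))))
Move each ¬ inward, flipping quantifiers it crosses:
  (forall c. exists f. (~K(c,c) & K(f,f))) | (exists a. exists b. (R(b) & ~K(b,a)))
All bound variables are already distinct, so no renaming is needed.
Pull the quantifiers to the front (each side's bound variable is not free in the other side):
  forall c. exists f. exists a. exists b. (~K(c,c) & K(f,f) | R(b) & ~K(b,a))
The quantifier forall b sits under an odd number of negations (counting the antecedent side of each →), so it flips to exists b.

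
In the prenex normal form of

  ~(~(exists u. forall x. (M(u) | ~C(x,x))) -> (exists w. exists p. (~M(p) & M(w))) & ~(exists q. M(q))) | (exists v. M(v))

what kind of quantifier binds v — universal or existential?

First replace A → B with ¬A ∨ B.
  ~(~~(exists u. forall x. (M(u) | ~C(x,x))) | (exists w. exists p. (~M(p) & M(w))) & ~(exists q. M(q))) | (exists v. M(v))
Move each ¬ inward, flipping quantifiers it crosses:
  (forall u. exists x. (~M(u) & C(x,x))) & ((forall w. forall p. (M(p) | ~M(w))) | (exists q. M(q))) | (exists v. M(v))
All bound variables are already distinct, so no renaming is needed.
Extract every quantifier outward, since the variables are now distinct and don't occur free across branches:
  forall u. exists x. forall w. forall p. exists q. exists v. (~M(u) & C(x,x) & (M(p) | ~M(w) | M(q)) | M(v))
The quantifier exists v sits under an even number of negations (counting the antecedent side of each →), so it remains existential.

existential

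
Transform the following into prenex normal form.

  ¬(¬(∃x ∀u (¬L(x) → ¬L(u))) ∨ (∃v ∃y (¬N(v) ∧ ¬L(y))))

First replace A → B with ¬A ∨ B.
  ¬(¬(∃x ∀u (¬¬L(x) ∨ ¬L(u))) ∨ (∃v ∃y (¬N(v) ∧ ¬L(y))))
Drive negations inward (¬∀x A ≡ ∃x ¬A, ¬∃x A ≡ ∀x ¬A, De Morgan for ∧/∨):
  (∃x ∀u (L(x) ∨ ¬L(u))) ∧ (∀v ∀y (N(v) ∨ L(y)))
Finally move all quantifiers to the prefix:
  ∃x ∀u ∀v ∀y ((L(x) ∨ ¬L(u)) ∧ (N(v) ∨ L(y)))

∃x ∀u ∀v ∀y ((L(x) ∨ ¬L(u)) ∧ (N(v) ∨ L(y)))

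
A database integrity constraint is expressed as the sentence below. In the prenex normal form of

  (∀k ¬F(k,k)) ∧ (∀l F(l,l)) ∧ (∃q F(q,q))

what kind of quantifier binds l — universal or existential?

All bound variables are already distinct, so no renaming is needed.
Pull the quantifiers to the front (each side's bound variable is not free in the other side):
  ∀k ∀l ∃q (¬F(k,k) ∧ F(l,l) ∧ F(q,q))
The quantifier ∀l sits under an even number of negations, so it remains universal.

universal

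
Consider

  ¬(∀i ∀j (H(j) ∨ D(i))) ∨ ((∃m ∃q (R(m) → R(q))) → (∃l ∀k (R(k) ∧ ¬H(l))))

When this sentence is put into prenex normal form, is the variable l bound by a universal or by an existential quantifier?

existential

Rewrite implications/biconditionals: A → B as ¬A ∨ B.
  ¬(∀i ∀j (H(j) ∨ D(i))) ∨ ¬(∃m ∃q (¬R(m) ∨ R(q))) ∨ (∃l ∀k (R(k) ∧ ¬H(l)))
Move each ¬ inward, flipping quantifiers it crosses:
  (∃i ∃j (¬H(j) ∧ ¬D(i))) ∨ (∀m ∀q (R(m) ∧ ¬R(q))) ∨ (∃l ∀k (R(k) ∧ ¬H(l)))
Extract every quantifier outward, since the variables are now distinct and don't occur free across branches:
  ∃i ∃j ∀m ∀q ∃l ∀k (¬H(j) ∧ ¬D(i) ∨ R(m) ∧ ¬R(q) ∨ R(k) ∧ ¬H(l))
The quantifier ∃l sits under an even number of negations (counting the antecedent side of each →), so it remains existential.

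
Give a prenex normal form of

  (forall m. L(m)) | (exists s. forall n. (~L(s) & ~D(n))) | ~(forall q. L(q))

forall m. exists s. forall n. exists q. (L(m) | ~L(s) & ~D(n) | ~L(q))

Move each ¬ inward, flipping quantifiers it crosses:
  (forall m. L(m)) | (exists s. forall n. (~L(s) & ~D(n))) | (exists q. ~L(q))
Pull the quantifiers to the front (each side's bound variable is not free in the other side):
  forall m. exists s. forall n. exists q. (L(m) | ~L(s) & ~D(n) | ~L(q))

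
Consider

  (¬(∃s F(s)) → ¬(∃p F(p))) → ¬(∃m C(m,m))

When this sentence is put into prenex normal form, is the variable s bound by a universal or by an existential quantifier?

universal

Rewrite implications/biconditionals: A → B as ¬A ∨ B.
  ¬(¬¬(∃s F(s)) ∨ ¬(∃p F(p))) ∨ ¬(∃m C(m,m))
Drive negations inward (¬∀x A ≡ ∃x ¬A, ¬∃x A ≡ ∀x ¬A, De Morgan for ∧/∨):
  (∀s ¬F(s)) ∧ (∃p F(p)) ∨ (∀m ¬C(m,m))
Pull the quantifiers to the front (each side's bound variable is not free in the other side):
  ∀s ∃p ∀m (¬F(s) ∧ F(p) ∨ ¬C(m,m))
The quantifier ∃s sits under an odd number of negations (counting the antecedent side of each →), so it flips to ∀s.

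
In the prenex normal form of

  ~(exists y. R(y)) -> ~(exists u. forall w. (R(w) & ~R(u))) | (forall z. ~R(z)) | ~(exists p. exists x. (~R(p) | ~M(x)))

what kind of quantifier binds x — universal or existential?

Rewrite implications/biconditionals: A → B as ¬A ∨ B.
  ~~(exists y. R(y)) | ~(exists u. forall w. (R(w) & ~R(u))) | (forall z. ~R(z)) | ~(exists p. exists x. (~R(p) | ~M(x)))
Drive negations inward (¬∀x A ≡ ∃x ¬A, ¬∃x A ≡ ∀x ¬A, De Morgan for ∧/∨):
  (exists y. R(y)) | (forall u. exists w. (~R(w) | R(u))) | (forall z. ~R(z)) | (forall p. forall x. (R(p) & M(x)))
Finally move all quantifiers to the prefix:
  exists y. forall u. exists w. forall z. forall p. forall x. (R(y) | ~R(w) | R(u) | ~R(z) | R(p) & M(x))
The quantifier exists x sits under an odd number of negations (counting the antecedent side of each →), so it flips to forall x.

universal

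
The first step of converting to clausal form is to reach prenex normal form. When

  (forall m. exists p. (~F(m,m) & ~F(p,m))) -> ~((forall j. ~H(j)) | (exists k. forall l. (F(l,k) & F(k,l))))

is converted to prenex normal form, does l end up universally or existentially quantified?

Eliminate → and ↔ using ¬ and ∨.
  ~(forall m. exists p. (~F(m,m) & ~F(p,m))) | ~((forall j. ~H(j)) | (exists k. forall l. (F(l,k) & F(k,l))))
Drive negations inward (¬∀x A ≡ ∃x ¬A, ¬∃x A ≡ ∀x ¬A, De Morgan for ∧/∨):
  (exists m. forall p. (F(m,m) | F(p,m))) | (exists j. H(j)) & (forall k. exists l. (~F(l,k) | ~F(k,l)))
All bound variables are already distinct, so no renaming is needed.
Pull the quantifiers to the front (each side's bound variable is not free in the other side):
  exists m. forall p. exists j. forall k. exists l. (F(m,m) | F(p,m) | H(j) & (~F(l,k) | ~F(k,l)))
The quantifier forall l sits under an odd number of negations (counting the antecedent side of each →), so it flips to exists l.

existential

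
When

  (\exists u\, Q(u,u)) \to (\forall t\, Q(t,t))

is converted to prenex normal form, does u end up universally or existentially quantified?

Rewrite implications/biconditionals: A → B as ¬A ∨ B.
  \neg (\exists u\, Q(u,u)) \lor (\forall t\, Q(t,t))
Drive negations inward (¬∀x A ≡ ∃x ¬A, ¬∃x A ≡ ∀x ¬A, De Morgan for ∧/∨):
  (\forall u\, \neg Q(u,u)) \lor (\forall t\, Q(t,t))
All bound variables are already distinct, so no renaming is needed.
Finally move all quantifiers to the prefix:
  \forall u\, \forall t\, (\neg Q(u,u) \lor Q(t,t))
The quantifier \exists u sits under an odd number of negations (counting the antecedent side of each →), so it flips to \forall u.

universal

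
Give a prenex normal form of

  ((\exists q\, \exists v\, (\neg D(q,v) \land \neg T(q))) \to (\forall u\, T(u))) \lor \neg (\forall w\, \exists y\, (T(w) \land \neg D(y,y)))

\forall q\, \forall v\, \forall u\, \exists w\, \forall y\, (D(q,v) \lor T(q) \lor T(u) \lor \neg T(w) \lor D(y,y))

Eliminate → and ↔ using ¬ and ∨.
  \neg (\exists q\, \exists v\, (\neg D(q,v) \land \neg T(q))) \lor (\forall u\, T(u)) \lor \neg (\forall w\, \exists y\, (T(w) \land \neg D(y,y)))
Move each ¬ inward, flipping quantifiers it crosses:
  (\forall q\, \forall v\, (D(q,v) \lor T(q))) \lor (\forall u\, T(u)) \lor (\exists w\, \forall y\, (\neg T(w) \lor D(y,y)))
Finally move all quantifiers to the prefix:
  \forall q\, \forall v\, \forall u\, \exists w\, \forall y\, (D(q,v) \lor T(q) \lor T(u) \lor \neg T(w) \lor D(y,y))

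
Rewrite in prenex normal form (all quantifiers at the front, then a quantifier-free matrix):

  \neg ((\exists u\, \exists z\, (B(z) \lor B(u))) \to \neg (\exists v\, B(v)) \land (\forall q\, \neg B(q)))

\exists u\, \exists z\, \exists v\, \exists q\, ((B(z) \lor B(u)) \land (B(v) \lor B(q)))

First replace A → B with ¬A ∨ B.
  \neg (\neg (\exists u\, \exists z\, (B(z) \lor B(u))) \lor \neg (\exists v\, B(v)) \land (\forall q\, \neg B(q)))
Push ¬ through the quantifiers and connectives to reach negation normal form:
  (\exists u\, \exists z\, (B(z) \lor B(u))) \land ((\exists v\, B(v)) \lor (\exists q\, B(q)))
All bound variables are already distinct, so no renaming is needed.
Finally move all quantifiers to the prefix:
  \exists u\, \exists z\, \exists v\, \exists q\, ((B(z) \lor B(u)) \land (B(v) \lor B(q)))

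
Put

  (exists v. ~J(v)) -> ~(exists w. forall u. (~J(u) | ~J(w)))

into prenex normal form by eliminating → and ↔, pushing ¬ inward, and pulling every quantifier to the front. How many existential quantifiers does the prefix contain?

1

Eliminate → and ↔ using ¬ and ∨.
  ~(exists v. ~J(v)) | ~(exists w. forall u. (~J(u) | ~J(w)))
Drive negations inward (¬∀x A ≡ ∃x ¬A, ¬∃x A ≡ ∀x ¬A, De Morgan for ∧/∨):
  (forall v. J(v)) | (forall w. exists u. (J(u) & J(w)))
Extract every quantifier outward, since the variables are now distinct and don't occur free across branches:
  forall v. forall w. exists u. (J(v) | J(u) & J(w))
The prefix is forall v forall w exists u: 2 universal, 1 existential.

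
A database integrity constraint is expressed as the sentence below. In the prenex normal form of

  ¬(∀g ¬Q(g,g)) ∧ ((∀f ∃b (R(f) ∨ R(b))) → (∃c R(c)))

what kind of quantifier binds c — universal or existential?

First replace A → B with ¬A ∨ B.
  ¬(∀g ¬Q(g,g)) ∧ (¬(∀f ∃b (R(f) ∨ R(b))) ∨ (∃c R(c)))
Push ¬ through the quantifiers and connectives to reach negation normal form:
  (∃g Q(g,g)) ∧ ((∃f ∀b (¬R(f) ∧ ¬R(b))) ∨ (∃c R(c)))
Finally move all quantifiers to the prefix:
  ∃g ∃f ∀b ∃c (Q(g,g) ∧ (¬R(f) ∧ ¬R(b) ∨ R(c)))
The quantifier ∃c sits under an even number of negations (counting the antecedent side of each →), so it remains existential.

existential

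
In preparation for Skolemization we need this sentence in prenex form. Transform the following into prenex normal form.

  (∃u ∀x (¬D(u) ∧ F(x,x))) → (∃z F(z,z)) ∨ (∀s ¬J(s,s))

∀u ∃x ∃z ∀s (D(u) ∨ ¬F(x,x) ∨ F(z,z) ∨ ¬J(s,s))

Eliminate → and ↔ using ¬ and ∨.
  ¬(∃u ∀x (¬D(u) ∧ F(x,x))) ∨ (∃z F(z,z)) ∨ (∀s ¬J(s,s))
Push ¬ through the quantifiers and connectives to reach negation normal form:
  (∀u ∃x (D(u) ∨ ¬F(x,x))) ∨ (∃z F(z,z)) ∨ (∀s ¬J(s,s))
All bound variables are already distinct, so no renaming is needed.
Finally move all quantifiers to the prefix:
  ∀u ∃x ∃z ∀s (D(u) ∨ ¬F(x,x) ∨ F(z,z) ∨ ¬J(s,s))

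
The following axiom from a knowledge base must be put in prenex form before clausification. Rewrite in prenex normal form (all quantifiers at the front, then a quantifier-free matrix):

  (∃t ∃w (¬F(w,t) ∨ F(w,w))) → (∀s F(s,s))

∀t ∀w ∀s (F(w,t) ∧ ¬F(w,w) ∨ F(s,s))

Eliminate → and ↔ using ¬ and ∨.
  ¬(∃t ∃w (¬F(w,t) ∨ F(w,w))) ∨ (∀s F(s,s))
Drive negations inward (¬∀x A ≡ ∃x ¬A, ¬∃x A ≡ ∀x ¬A, De Morgan for ∧/∨):
  (∀t ∀w (F(w,t) ∧ ¬F(w,w))) ∨ (∀s F(s,s))
All bound variables are already distinct, so no renaming is needed.
Extract every quantifier outward, since the variables are now distinct and don't occur free across branches:
  ∀t ∀w ∀s (F(w,t) ∧ ¬F(w,w) ∨ F(s,s))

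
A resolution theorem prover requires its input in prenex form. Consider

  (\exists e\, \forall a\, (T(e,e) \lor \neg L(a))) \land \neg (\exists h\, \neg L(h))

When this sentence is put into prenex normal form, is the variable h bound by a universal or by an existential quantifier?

universal

Move each ¬ inward, flipping quantifiers it crosses:
  (\exists e\, \forall a\, (T(e,e) \lor \neg L(a))) \land (\forall h\, L(h))
All bound variables are already distinct, so no renaming is needed.
Extract every quantifier outward, since the variables are now distinct and don't occur free across branches:
  \exists e\, \forall a\, \forall h\, ((T(e,e) \lor \neg L(a)) \land L(h))
The quantifier \exists h sits under an odd number of negations, so it flips to \forall h.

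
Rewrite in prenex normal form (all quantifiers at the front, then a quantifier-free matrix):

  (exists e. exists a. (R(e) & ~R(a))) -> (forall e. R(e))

forall e. forall a. forall u. (~R(e) | R(a) | R(u))

First replace A → B with ¬A ∨ B.
  ~(exists e. exists a. (R(e) & ~R(a))) | (forall e. R(e))
Move each ¬ inward, flipping quantifiers it crosses:
  (forall e. forall a. (~R(e) | R(a))) | (forall e. R(e))
Rename bound variables to avoid capture: e↦u.
  (forall e. forall a. (~R(e) | R(a))) | (forall u. R(u))
Finally move all quantifiers to the prefix:
  forall e. forall a. forall u. (~R(e) | R(a) | R(u))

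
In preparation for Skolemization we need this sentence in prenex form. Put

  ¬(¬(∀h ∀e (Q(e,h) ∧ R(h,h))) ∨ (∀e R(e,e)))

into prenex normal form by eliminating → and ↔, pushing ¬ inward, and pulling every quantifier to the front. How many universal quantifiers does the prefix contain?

Push ¬ through the quantifiers and connectives to reach negation normal form:
  (∀h ∀e (Q(e,h) ∧ R(h,h))) ∧ (∃e ¬R(e,e))
Rename bound variables to avoid capture: e↦v1.
  (∀h ∀e (Q(e,h) ∧ R(h,h))) ∧ (∃v1 ¬R(v1,v1))
Finally move all quantifiers to the prefix:
  ∀h ∀e ∃v1 (Q(e,h) ∧ R(h,h) ∧ ¬R(v1,v1))
The prefix is ∀h ∀e ∃v1: 2 universal, 1 existential.

2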